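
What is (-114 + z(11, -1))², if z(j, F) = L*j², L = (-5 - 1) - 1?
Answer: 923521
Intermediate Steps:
L = -7 (L = -6 - 1 = -7)
z(j, F) = -7*j²
(-114 + z(11, -1))² = (-114 - 7*11²)² = (-114 - 7*121)² = (-114 - 847)² = (-961)² = 923521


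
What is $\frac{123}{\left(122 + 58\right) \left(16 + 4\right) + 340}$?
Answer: $\frac{123}{3940} \approx 0.031218$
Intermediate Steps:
$\frac{123}{\left(122 + 58\right) \left(16 + 4\right) + 340} = \frac{123}{180 \cdot 20 + 340} = \frac{123}{3600 + 340} = \frac{123}{3940}$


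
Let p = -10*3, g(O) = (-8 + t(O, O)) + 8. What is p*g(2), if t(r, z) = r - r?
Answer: 0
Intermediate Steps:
t(r, z) = 0
g(O) = 0 (g(O) = (-8 + 0) + 8 = -8 + 8 = 0)
p = -30
p*g(2) = -30*0 = 0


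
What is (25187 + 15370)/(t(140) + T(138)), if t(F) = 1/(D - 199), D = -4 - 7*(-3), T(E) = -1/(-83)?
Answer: 18565274/3 ≈ 6.1884e+6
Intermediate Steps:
T(E) = 1/83 (T(E) = -1*(-1/83) = 1/83)
D = 17 (D = -4 + 21 = 17)
t(F) = -1/182 (t(F) = 1/(17 - 199) = 1/(-182) = -1/182)
(25187 + 15370)/(t(140) + T(138)) = (25187 + 15370)/(-1/182 + 1/83) = 40557/(99/15106) = 40557*(15106/99) = 18565274/3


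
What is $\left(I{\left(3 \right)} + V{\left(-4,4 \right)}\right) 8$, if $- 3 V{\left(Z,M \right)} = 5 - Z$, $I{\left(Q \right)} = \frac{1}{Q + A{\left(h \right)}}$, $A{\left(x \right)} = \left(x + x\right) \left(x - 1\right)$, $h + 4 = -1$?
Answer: $- \frac{1504}{63} \approx -23.873$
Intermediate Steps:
$h = -5$ ($h = -4 - 1 = -5$)
$A{\left(x \right)} = 2 x \left(-1 + x\right)$
$I{\left(Q \right)} = \frac{1}{60 + Q}$ ($I{\left(Q \right)} = \frac{1}{Q + 2 \left(-5\right) \left(-1 - 5\right)} = \frac{1}{Q + 2 \left(-5\right) \left(-6\right)} = \frac{1}{Q + 60} = \frac{1}{60 + Q}$)
$V{\left(Z,M \right)} = - \frac{5}{3} + \frac{Z}{3}$ ($V{\left(Z,M \right)} = - \frac{5 - Z}{3} = - \frac{5}{3} + \frac{Z}{3}$)
$\left(I{\left(3 \right)} + V{\left(-4,4 \right)}\right) 8 = \left(\frac{1}{60 + 3} + \left(- \frac{5}{3} + \frac{1}{3} \left(-4\right)\right)\right) 8 = \left(\frac{1}{63} - 3\right) 8 = \left(- \frac{188}{63}\right) 8 = - \frac{1504}{63}$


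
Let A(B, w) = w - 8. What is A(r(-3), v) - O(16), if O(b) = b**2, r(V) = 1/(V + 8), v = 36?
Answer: -228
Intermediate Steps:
r(V) = 1/(8 + V)
A(B, w) = -8 + w
A(r(-3), v) - O(16) = (-8 + 36) - 1*16**2 = 28 - 1*256 = 28 - 256 = -228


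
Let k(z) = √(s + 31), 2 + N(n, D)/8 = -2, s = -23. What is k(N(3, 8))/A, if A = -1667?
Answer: -2*√2/1667 ≈ -0.0016967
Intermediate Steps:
N(n, D) = -32 (N(n, D) = -16 + 8*(-2) = -16 - 16 = -32)
k(z) = 2*√2 (k(z) = √(-23 + 31) = √8 = 2*√2)
k(N(3, 8))/A = (2*√2)/(-1667) = (2*√2)*(-1/1667) = -2*√2/1667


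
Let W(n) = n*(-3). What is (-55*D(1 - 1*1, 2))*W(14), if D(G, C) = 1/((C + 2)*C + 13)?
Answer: 110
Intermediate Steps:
W(n) = -3*n
D(G, C) = 1/(13 + C*(2 + C)) (D(G, C) = 1/((2 + C)*C + 13) = 1/(C*(2 + C) + 13) = 1/(13 + C*(2 + C)))
(-55*D(1 - 1*1, 2))*W(14) = (-55/(13 + 2² + 2*2))*(-3*14) = -55/(13 + 4 + 4)*(-42) = -55/21*(-42) = 110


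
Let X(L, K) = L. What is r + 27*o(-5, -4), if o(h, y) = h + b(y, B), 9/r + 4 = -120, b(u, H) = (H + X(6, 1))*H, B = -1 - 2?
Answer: -46881/124 ≈ -378.07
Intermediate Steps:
B = -3
b(u, H) = H*(6 + H) (b(u, H) = (H + 6)*H = (6 + H)*H = H*(6 + H))
r = -9/124 (r = 9/(-4 - 120) = 9/(-124) = 9*(-1/124) = -9/124 ≈ -0.072581)
o(h, y) = -9 + h (o(h, y) = h - 3*(6 - 3) = h - 3*3 = h - 9 = -9 + h)
r + 27*o(-5, -4) = -9/124 + 27*(-9 - 5) = -9/124 + 27*(-14) = -9/124 - 378 = -46881/124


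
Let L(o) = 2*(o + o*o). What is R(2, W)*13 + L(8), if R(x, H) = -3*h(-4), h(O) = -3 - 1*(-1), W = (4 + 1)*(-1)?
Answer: 222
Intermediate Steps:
W = -5 (W = 5*(-1) = -5)
h(O) = -2 (h(O) = -3 + 1 = -2)
L(o) = 2*o + 2*o**2 (L(o) = 2*(o + o**2) = 2*o + 2*o**2)
R(x, H) = 6 (R(x, H) = -3*(-2) = 6)
R(2, W)*13 + L(8) = 6*13 + 2*8*(1 + 8) = 78 + 2*8*9 = 78 + 144 = 222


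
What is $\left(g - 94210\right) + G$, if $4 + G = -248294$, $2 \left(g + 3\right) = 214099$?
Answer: $- \frac{470923}{2} \approx -2.3546 \cdot 10^{5}$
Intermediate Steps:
$g = \frac{214093}{2}$ ($g = -3 + \frac{1}{2} \cdot 214099 = -3 + \frac{214099}{2} = \frac{214093}{2} \approx 1.0705 \cdot 10^{5}$)
$G = -248298$ ($G = -4 - 248294 = -248298$)
$\left(g - 94210\right) + G = \left(\frac{214093}{2} - 94210\right) - 248298 = \frac{25673}{2} - 248298 = - \frac{470923}{2}$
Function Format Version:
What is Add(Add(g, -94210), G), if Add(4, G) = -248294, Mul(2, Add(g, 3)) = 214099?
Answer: Rational(-470923, 2) ≈ -2.3546e+5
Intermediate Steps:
g = Rational(214093, 2) (g = Add(-3, Mul(Rational(1, 2), 214099)) = Add(-3, Rational(214099, 2)) = Rational(214093, 2) ≈ 1.0705e+5)
G = -248298 (G = Add(-4, -248294) = -248298)
Add(Add(g, -94210), G) = Add(Add(Rational(214093, 2), -94210), -248298) = Add(Rational(25673, 2), -248298) = Rational(-470923, 2)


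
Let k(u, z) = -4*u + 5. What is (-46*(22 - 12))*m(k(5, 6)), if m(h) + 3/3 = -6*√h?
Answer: 460 + 2760*I*√15 ≈ 460.0 + 10689.0*I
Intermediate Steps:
k(u, z) = 5 - 4*u
m(h) = -1 - 6*√h
(-46*(22 - 12))*m(k(5, 6)) = (-46*(22 - 12))*(-1 - 6*√(5 - 4*5)) = (-46*10)*(-1 - 6*√(5 - 20)) = -460*(-1 - 6*I*√15) = 460 + 2760*I*√15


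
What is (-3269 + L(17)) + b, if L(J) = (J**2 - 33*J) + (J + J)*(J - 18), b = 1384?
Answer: -2191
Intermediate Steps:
L(J) = J**2 - 33*J + 2*J*(-18 + J) (L(J) = (J**2 - 33*J) + (2*J)*(-18 + J) = (J**2 - 33*J) + 2*J*(-18 + J) = J**2 - 33*J + 2*J*(-18 + J))
(-3269 + L(17)) + b = (-3269 + 3*17*(-23 + 17)) + 1384 = (-3269 + 3*17*(-6)) + 1384 = (-3269 - 306) + 1384 = -3575 + 1384 = -2191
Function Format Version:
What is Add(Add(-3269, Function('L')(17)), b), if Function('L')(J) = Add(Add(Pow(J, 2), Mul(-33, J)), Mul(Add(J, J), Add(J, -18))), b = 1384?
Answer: -2191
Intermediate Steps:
Function('L')(J) = Add(Pow(J, 2), Mul(-33, J), Mul(2, J, Add(-18, J))) (Function('L')(J) = Add(Add(Pow(J, 2), Mul(-33, J)), Mul(Mul(2, J), Add(-18, J))) = Add(Add(Pow(J, 2), Mul(-33, J)), Mul(2, J, Add(-18, J))) = Add(Pow(J, 2), Mul(-33, J), Mul(2, J, Add(-18, J))))
Add(Add(-3269, Function('L')(17)), b) = Add(Add(-3269, Mul(3, 17, Add(-23, 17))), 1384) = Add(Add(-3269, Mul(3, 17, -6)), 1384) = Add(Add(-3269, -306), 1384) = Add(-3575, 1384) = -2191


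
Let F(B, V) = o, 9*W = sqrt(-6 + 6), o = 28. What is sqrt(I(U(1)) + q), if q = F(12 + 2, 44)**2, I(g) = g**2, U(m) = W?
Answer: 28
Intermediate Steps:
W = 0 (W = sqrt(-6 + 6)/9 = sqrt(0)/9 = (1/9)*0 = 0)
F(B, V) = 28
U(m) = 0
q = 784 (q = 28**2 = 784)
sqrt(I(U(1)) + q) = sqrt(0**2 + 784) = sqrt(0 + 784) = sqrt(784) = 28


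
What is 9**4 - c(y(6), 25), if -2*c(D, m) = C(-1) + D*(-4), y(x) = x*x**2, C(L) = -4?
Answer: 6127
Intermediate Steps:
y(x) = x**3
c(D, m) = 2 + 2*D (c(D, m) = -(-4 + D*(-4))/2 = -(-4 - 4*D)/2 = 2 + 2*D)
9**4 - c(y(6), 25) = 9**4 - (2 + 2*6**3) = 6561 - (2 + 2*216) = 6561 - (2 + 432) = 6561 - 1*434 = 6561 - 434 = 6127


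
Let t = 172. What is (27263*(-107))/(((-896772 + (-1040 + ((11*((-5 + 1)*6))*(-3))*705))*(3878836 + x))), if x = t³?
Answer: 2917141/3043962488368 ≈ 9.5834e-7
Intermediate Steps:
x = 5088448 (x = 172³ = 5088448)
(27263*(-107))/(((-896772 + (-1040 + ((11*((-5 + 1)*6))*(-3))*705))*(3878836 + x))) = (27263*(-107))/(((-896772 + (-1040 + ((11*((-5 + 1)*6))*(-3))*705))*(3878836 + 5088448))) = -2917141*1/(8967284*(-896772 + (-1040 + ((11*(-4*6))*(-3))*705))) = -2917141*1/(8967284*(-896772 + (-1040 + ((11*(-24))*(-3))*705))) = -2917141*1/(8967284*(-896772 + (-1040 - 264*(-3)*705))) = -2917141*1/(8967284*(-896772 + (-1040 + 792*705))) = -2917141*1/(8967284*(-896772 + (-1040 + 558360))) = -2917141*1/(8967284*(-896772 + 557320)) = -2917141/((-339452*8967284)) = -2917141/(-3043962488368) = -2917141*(-1/3043962488368) = 2917141/3043962488368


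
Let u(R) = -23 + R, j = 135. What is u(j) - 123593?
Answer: -123481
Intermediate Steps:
u(j) - 123593 = (-23 + 135) - 123593 = 112 - 123593 = -123481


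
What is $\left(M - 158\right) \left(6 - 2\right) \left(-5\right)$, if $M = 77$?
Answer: $1620$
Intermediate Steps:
$\left(M - 158\right) \left(6 - 2\right) \left(-5\right) = \left(77 - 158\right) \left(6 - 2\right) \left(-5\right) = - 81 \cdot 4 \left(-5\right) = \left(-81\right) \left(-20\right) = 1620$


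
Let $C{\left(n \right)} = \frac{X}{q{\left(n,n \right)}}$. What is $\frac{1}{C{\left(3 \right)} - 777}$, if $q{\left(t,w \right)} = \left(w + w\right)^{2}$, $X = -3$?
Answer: $- \frac{12}{9325} \approx -0.0012869$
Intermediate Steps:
$q{\left(t,w \right)} = 4 w^{2}$ ($q{\left(t,w \right)} = \left(2 w\right)^{2} = 4 w^{2}$)
$C{\left(n \right)} = - \frac{3}{4 n^{2}}$
$\frac{1}{C{\left(3 \right)} - 777} = \frac{1}{- \frac{3}{4 \cdot 9} - 777} = \frac{1}{\left(- \frac{3}{4}\right) \frac{1}{9} - 777} = \frac{1}{- \frac{1}{12} - 777} = \frac{1}{- \frac{9325}{12}} = - \frac{12}{9325}$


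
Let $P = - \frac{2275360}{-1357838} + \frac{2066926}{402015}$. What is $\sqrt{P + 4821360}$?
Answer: $\frac{\sqrt{359162194016591795327600422290}}{272935621785} \approx 2195.8$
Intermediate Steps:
$P = \frac{1860639758194}{272935621785}$ ($P = \left(-2275360\right) \left(- \frac{1}{1357838}\right) + 2066926 \cdot \frac{1}{402015} = \frac{1137680}{678919} + \frac{2066926}{402015} = \frac{1860639758194}{272935621785} \approx 6.8171$)
$\sqrt{P + 4821360} = \sqrt{\frac{1860639758194}{272935621785} + 4821360} = \sqrt{\frac{1315922750089085794}{272935621785}} = \frac{\sqrt{359162194016591795327600422290}}{272935621785}$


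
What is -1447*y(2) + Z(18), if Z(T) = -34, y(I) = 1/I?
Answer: -1515/2 ≈ -757.50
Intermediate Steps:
-1447*y(2) + Z(18) = -1447/2 - 34 = -1515/2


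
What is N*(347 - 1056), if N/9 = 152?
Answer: -969912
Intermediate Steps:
N = 1368 (N = 9*152 = 1368)
N*(347 - 1056) = 1368*(347 - 1056) = 1368*(-709) = -969912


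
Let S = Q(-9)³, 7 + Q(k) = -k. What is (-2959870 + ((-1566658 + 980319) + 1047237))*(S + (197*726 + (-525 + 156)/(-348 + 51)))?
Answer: -11795225308132/33 ≈ -3.5743e+11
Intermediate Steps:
Q(k) = -7 - k
S = 8 (S = (-7 - 1*(-9))³ = (-7 + 9)³ = 2³ = 8)
(-2959870 + ((-1566658 + 980319) + 1047237))*(S + (197*726 + (-525 + 156)/(-348 + 51))) = (-2959870 + ((-1566658 + 980319) + 1047237))*(8 + (197*726 + (-525 + 156)/(-348 + 51))) = (-2959870 + (-586339 + 1047237))*(8 + (143022 - 369/(-297))) = (-2959870 + 460898)*(8 + (143022 - 369*(-1/297))) = -2498972*(8 + (143022 + 41/33)) = -2498972*(8 + 4719767/33) = -2498972*4720031/33 = -11795225308132/33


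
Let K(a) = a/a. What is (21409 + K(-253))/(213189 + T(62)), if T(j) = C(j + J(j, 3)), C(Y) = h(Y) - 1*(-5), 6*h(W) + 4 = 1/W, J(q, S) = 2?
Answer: 2740480/27288747 ≈ 0.10043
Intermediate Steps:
K(a) = 1
h(W) = -⅔ + 1/(6*W) (h(W) = -⅔ + (1/W)/6 = -⅔ + 1/(6*W))
C(Y) = 5 + (1 - 4*Y)/(6*Y) (C(Y) = (1 - 4*Y)/(6*Y) - 1*(-5) = (1 - 4*Y)/(6*Y) + 5 = 5 + (1 - 4*Y)/(6*Y))
T(j) = (53 + 26*j)/(6*(2 + j)) (T(j) = (1 + 26*(j + 2))/(6*(j + 2)) = (1 + 26*(2 + j))/(6*(2 + j)) = (1 + (52 + 26*j))/(6*(2 + j)) = (53 + 26*j)/(6*(2 + j)))
(21409 + K(-253))/(213189 + T(62)) = (21409 + 1)/(213189 + (53 + 26*62)/(6*(2 + 62))) = 21410/(213189 + (⅙)*(53 + 1612)/64) = 21410/(213189 + (⅙)*(1/64)*1665) = 21410/(213189 + 555/128) = 21410/(27288747/128) = 21410*(128/27288747) = 2740480/27288747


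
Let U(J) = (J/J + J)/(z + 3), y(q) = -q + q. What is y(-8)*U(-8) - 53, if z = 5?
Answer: -53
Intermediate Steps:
y(q) = 0
U(J) = ⅛ + J/8 (U(J) = (J/J + J)/(5 + 3) = (1 + J)/8 = (1 + J)*(⅛) = ⅛ + J/8)
y(-8)*U(-8) - 53 = 0*(⅛ + (⅛)*(-8)) - 53 = 0*(⅛ - 1) - 53 = 0*(-7/8) - 53 = 0 - 53 = -53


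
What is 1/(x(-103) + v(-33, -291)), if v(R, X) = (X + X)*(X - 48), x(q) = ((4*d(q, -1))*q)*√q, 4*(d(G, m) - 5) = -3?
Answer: I/(1751*√103 + 197298*I) ≈ 5.0277e-6 + 4.5285e-7*I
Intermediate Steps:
d(G, m) = 17/4 (d(G, m) = 5 + (¼)*(-3) = 5 - ¾ = 17/4)
x(q) = 17*q^(3/2) (x(q) = ((4*(17/4))*q)*√q = (17*q)*√q = 17*q^(3/2))
v(R, X) = 2*X*(-48 + X) (v(R, X) = (2*X)*(-48 + X) = 2*X*(-48 + X))
1/(x(-103) + v(-33, -291)) = 1/(17*(-103)^(3/2) + 2*(-291)*(-48 - 291)) = 1/(17*(-103*I*√103) + 2*(-291)*(-339)) = 1/(-1751*I*√103 + 197298) = 1/(197298 - 1751*I*√103)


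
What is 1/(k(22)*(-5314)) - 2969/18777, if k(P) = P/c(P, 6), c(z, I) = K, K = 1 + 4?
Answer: -31563067/199561956 ≈ -0.15816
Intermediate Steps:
K = 5
c(z, I) = 5
k(P) = P/5
1/(k(22)*(-5314)) - 2969/18777 = 1/(((⅕)*22)*(-5314)) - 2969/18777 = -1/5314/(22/5) - 2969*1/18777 = (5/22)*(-1/5314) - 2969/18777 = -5/116908 - 2969/18777 = -31563067/199561956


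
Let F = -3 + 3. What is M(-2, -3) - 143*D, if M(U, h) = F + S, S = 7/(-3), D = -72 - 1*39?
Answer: 47612/3 ≈ 15871.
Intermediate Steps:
D = -111 (D = -72 - 39 = -111)
F = 0
S = -7/3 (S = 7*(-⅓) = -7/3 ≈ -2.3333)
M(U, h) = -7/3 (M(U, h) = 0 - 7/3 = -7/3)
M(-2, -3) - 143*D = -7/3 - 143*(-111) = -7/3 + 15873 = 47612/3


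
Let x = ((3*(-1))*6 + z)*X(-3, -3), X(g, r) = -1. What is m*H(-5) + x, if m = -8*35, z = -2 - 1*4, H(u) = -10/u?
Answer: -536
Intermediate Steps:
z = -6 (z = -2 - 4 = -6)
x = 24 (x = ((3*(-1))*6 - 6)*(-1) = (-3*6 - 6)*(-1) = (-18 - 6)*(-1) = -24*(-1) = 24)
m = -280
m*H(-5) + x = -(-2800)/(-5) + 24 = -(-2800)*(-1)/5 + 24 = -280*2 + 24 = -560 + 24 = -536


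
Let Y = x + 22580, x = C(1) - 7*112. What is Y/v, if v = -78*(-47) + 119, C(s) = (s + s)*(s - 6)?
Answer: 21786/3785 ≈ 5.7559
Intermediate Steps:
C(s) = 2*s*(-6 + s) (C(s) = (2*s)*(-6 + s) = 2*s*(-6 + s))
x = -794 (x = 2*1*(-6 + 1) - 7*112 = 2*1*(-5) - 784 = -10 - 784 = -794)
Y = 21786 (Y = -794 + 22580 = 21786)
v = 3785 (v = 3666 + 119 = 3785)
Y/v = 21786/3785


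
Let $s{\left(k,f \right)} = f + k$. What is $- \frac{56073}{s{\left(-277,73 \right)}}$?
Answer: $\frac{18691}{68} \approx 274.87$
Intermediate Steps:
$- \frac{56073}{s{\left(-277,73 \right)}} = - \frac{56073}{73 - 277} = - \frac{56073}{-204} = \left(-56073\right) \left(- \frac{1}{204}\right) = \frac{18691}{68}$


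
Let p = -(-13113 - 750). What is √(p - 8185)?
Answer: √5678 ≈ 75.353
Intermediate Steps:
p = 13863 (p = -1*(-13863) = 13863)
√(p - 8185) = √(13863 - 8185) = √5678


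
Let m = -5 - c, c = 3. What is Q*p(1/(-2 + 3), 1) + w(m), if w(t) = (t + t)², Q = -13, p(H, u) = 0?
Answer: 256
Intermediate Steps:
m = -8 (m = -5 - 1*3 = -5 - 3 = -8)
w(t) = 4*t² (w(t) = (2*t)² = 4*t²)
Q*p(1/(-2 + 3), 1) + w(m) = -13*0 + 4*(-8)² = 0 + 4*64 = 0 + 256 = 256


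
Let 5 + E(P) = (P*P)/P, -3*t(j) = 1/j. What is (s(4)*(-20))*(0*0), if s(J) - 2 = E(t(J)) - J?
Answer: 0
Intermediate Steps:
t(j) = -1/(3*j)
E(P) = -5 + P (E(P) = -5 + (P*P)/P = -5 + P**2/P = -5 + P)
s(J) = -3 - J - 1/(3*J) (s(J) = 2 + ((-5 - 1/(3*J)) - J) = 2 + (-5 - J - 1/(3*J)) = -3 - J - 1/(3*J))
(s(4)*(-20))*(0*0) = ((-3 - 1*4 - 1/3/4)*(-20))*(0*0) = ((-3 - 4 - 1/3*1/4)*(-20))*0 = ((-3 - 4 - 1/12)*(-20))*0 = -85/12*(-20)*0 = (425/3)*0 = 0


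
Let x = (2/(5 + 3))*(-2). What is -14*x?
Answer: 7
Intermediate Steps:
x = -½ (x = (2/8)*(-2) = ((⅛)*2)*(-2) = (¼)*(-2) = -½ ≈ -0.50000)
-14*x = -14*(-½) = 7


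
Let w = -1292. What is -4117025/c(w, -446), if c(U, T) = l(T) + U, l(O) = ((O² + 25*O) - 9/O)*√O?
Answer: 2372361549800/7012998822377769 + 344774680056125*I*√446/7012998822377769 ≈ 0.00033828 + 1.0382*I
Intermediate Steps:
l(O) = √O*(O² - 9/O + 25*O) (l(O) = (O² - 9/O + 25*O)*√O = √O*(O² - 9/O + 25*O))
c(U, T) = U + (-9 + T²*(25 + T))/√T (c(U, T) = (-9 + T²*(25 + T))/√T + U = U + (-9 + T²*(25 + T))/√T)
-4117025/c(w, -446) = -4117025*I*√446/(-9 - 1292*I*√446 + (-446)²*(25 - 446)) = -4117025*I*√446/(-9 - 1292*I*√446 + 198916*(-421)) = -4117025*I*√446/(-9 - 1292*I*√446 - 83743636) = -4117025*I*√446/(-83743645 - 1292*I*√446)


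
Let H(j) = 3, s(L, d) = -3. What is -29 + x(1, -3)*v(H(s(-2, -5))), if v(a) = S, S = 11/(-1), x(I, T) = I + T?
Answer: -7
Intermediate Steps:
S = -11 (S = 11*(-1) = -11)
v(a) = -11
-29 + x(1, -3)*v(H(s(-2, -5))) = -29 + (1 - 3)*(-11) = -29 - 2*(-11) = -29 + 22 = -7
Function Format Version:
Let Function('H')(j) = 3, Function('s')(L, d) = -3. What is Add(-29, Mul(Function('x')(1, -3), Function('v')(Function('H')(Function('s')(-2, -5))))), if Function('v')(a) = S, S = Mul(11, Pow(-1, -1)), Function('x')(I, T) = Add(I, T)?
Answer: -7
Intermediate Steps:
S = -11 (S = Mul(11, -1) = -11)
Function('v')(a) = -11
Add(-29, Mul(Function('x')(1, -3), Function('v')(Function('H')(Function('s')(-2, -5))))) = Add(-29, Mul(Add(1, -3), -11)) = Add(-29, Mul(-2, -11)) = Add(-29, 22) = -7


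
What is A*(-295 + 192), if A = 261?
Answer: -26883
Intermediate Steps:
A*(-295 + 192) = 261*(-295 + 192) = 261*(-103) = -26883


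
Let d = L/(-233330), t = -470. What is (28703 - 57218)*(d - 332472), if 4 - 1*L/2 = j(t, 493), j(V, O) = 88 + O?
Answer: 221207081763009/23333 ≈ 9.4804e+9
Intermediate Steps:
L = -1154 (L = 8 - 2*(88 + 493) = 8 - 2*581 = 8 - 1162 = -1154)
d = 577/116665 (d = -1154/(-233330) = -1154*(-1/233330) = 577/116665 ≈ 0.0049458)
(28703 - 57218)*(d - 332472) = (28703 - 57218)*(577/116665 - 332472) = -28515*(-38787845303/116665) = 221207081763009/23333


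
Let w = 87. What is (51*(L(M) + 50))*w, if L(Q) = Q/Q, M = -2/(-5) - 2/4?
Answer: 226287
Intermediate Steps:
M = -⅒ (M = -2*(-⅕) - 2*¼ = ⅖ - ½ = -⅒ ≈ -0.10000)
L(Q) = 1
(51*(L(M) + 50))*w = (51*(1 + 50))*87 = (51*51)*87 = 2601*87 = 226287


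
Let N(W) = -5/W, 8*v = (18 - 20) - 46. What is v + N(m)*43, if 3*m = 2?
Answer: -657/2 ≈ -328.50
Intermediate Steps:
v = -6 (v = ((18 - 20) - 46)/8 = (-2 - 46)/8 = (1/8)*(-48) = -6)
m = 2/3 (m = (1/3)*2 = 2/3 ≈ 0.66667)
v + N(m)*43 = -6 - 5/2/3*43 = -6 - 5*3/2*43 = -6 - 15/2*43 = -6 - 645/2 = -657/2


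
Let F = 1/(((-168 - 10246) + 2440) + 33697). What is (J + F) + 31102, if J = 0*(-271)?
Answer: 800036747/25723 ≈ 31102.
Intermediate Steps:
J = 0
F = 1/25723 (F = 1/((-10414 + 2440) + 33697) = 1/(-7974 + 33697) = 1/25723 ≈ 3.8876e-5)
(J + F) + 31102 = (0 + 1/25723) + 31102 = 1/25723 + 31102 = 800036747/25723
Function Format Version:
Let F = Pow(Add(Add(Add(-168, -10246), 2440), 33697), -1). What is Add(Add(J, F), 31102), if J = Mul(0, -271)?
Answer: Rational(800036747, 25723) ≈ 31102.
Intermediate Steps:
J = 0
F = Rational(1, 25723) (F = Pow(Add(Add(-10414, 2440), 33697), -1) = Pow(Add(-7974, 33697), -1) = Pow(25723, -1) = Rational(1, 25723) ≈ 3.8876e-5)
Add(Add(J, F), 31102) = Add(Add(0, Rational(1, 25723)), 31102) = Add(Rational(1, 25723), 31102) = Rational(800036747, 25723)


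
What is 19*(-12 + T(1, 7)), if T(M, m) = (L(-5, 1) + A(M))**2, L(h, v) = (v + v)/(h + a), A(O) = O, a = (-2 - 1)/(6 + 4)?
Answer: -619761/2809 ≈ -220.63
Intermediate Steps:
a = -3/10 ≈ -0.30000
L(h, v) = 2*v/(-3/10 + h) (L(h, v) = (v + v)/(h - 3/10) = (2*v)/(-3/10 + h) = 2*v/(-3/10 + h))
T(M, m) = (-20/53 + M)**2 (T(M, m) = (20*1/(-3 + 10*(-5)) + M)**2 = (20*1/(-3 - 50) + M)**2 = (20*1/(-53) + M)**2 = (20*1*(-1/53) + M)**2 = (-20/53 + M)**2)
19*(-12 + T(1, 7)) = 19*(-12 + (-20 + 53*1)**2/2809) = 19*(-12 + (-20 + 53)**2/2809) = 19*(-12 + (1/2809)*33**2) = 19*(-12 + (1/2809)*1089) = 19*(-12 + 1089/2809) = 19*(-32619/2809) = -619761/2809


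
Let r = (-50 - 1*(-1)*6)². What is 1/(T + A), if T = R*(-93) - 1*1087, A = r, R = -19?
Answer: 1/2616 ≈ 0.00038226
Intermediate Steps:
r = 1936 (r = (-50 + 1*6)² = (-50 + 6)² = (-44)² = 1936)
A = 1936
T = 680 (T = -19*(-93) - 1*1087 = 1767 - 1087 = 680)
1/(T + A) = 1/(680 + 1936) = 1/2616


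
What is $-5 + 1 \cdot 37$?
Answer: $32$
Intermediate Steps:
$-5 + 1 \cdot 37 = -5 + 37 = 32$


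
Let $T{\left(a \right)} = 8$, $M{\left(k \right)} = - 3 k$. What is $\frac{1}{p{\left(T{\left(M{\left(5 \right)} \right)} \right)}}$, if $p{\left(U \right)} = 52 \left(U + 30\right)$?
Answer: $\frac{1}{1976} \approx 0.00050607$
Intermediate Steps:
$p{\left(U \right)} = 1560 + 52 U$ ($p{\left(U \right)} = 52 \left(30 + U\right) = 1560 + 52 U$)
$\frac{1}{p{\left(T{\left(M{\left(5 \right)} \right)} \right)}} = \frac{1}{1560 + 52 \cdot 8} = \frac{1}{1560 + 416} = \frac{1}{1976}$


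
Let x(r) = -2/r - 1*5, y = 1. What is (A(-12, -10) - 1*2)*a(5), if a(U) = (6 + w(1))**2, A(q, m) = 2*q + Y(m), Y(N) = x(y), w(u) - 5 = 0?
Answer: -3993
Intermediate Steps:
w(u) = 5 (w(u) = 5 + 0 = 5)
x(r) = -5 - 2/r (x(r) = -2/r - 5 = -5 - 2/r)
Y(N) = -7 (Y(N) = -5 - 2/1 = -5 - 2*1 = -5 - 2 = -7)
A(q, m) = -7 + 2*q (A(q, m) = 2*q - 7 = -7 + 2*q)
a(U) = 121 (a(U) = (6 + 5)**2 = 11**2 = 121)
(A(-12, -10) - 1*2)*a(5) = ((-7 + 2*(-12)) - 1*2)*121 = ((-7 - 24) - 2)*121 = (-31 - 2)*121 = -33*121 = -3993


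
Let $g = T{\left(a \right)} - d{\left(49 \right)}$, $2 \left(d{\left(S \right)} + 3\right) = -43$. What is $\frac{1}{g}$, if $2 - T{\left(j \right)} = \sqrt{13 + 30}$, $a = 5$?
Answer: $\frac{106}{2637} + \frac{4 \sqrt{43}}{2637} \approx 0.050144$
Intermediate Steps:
$d{\left(S \right)} = - \frac{49}{2}$ ($d{\left(S \right)} = -3 + \frac{1}{2} \left(-43\right) = -3 - \frac{43}{2} = - \frac{49}{2}$)
$T{\left(j \right)} = 2 - \sqrt{43}$ ($T{\left(j \right)} = 2 - \sqrt{13 + 30} = 2 - \sqrt{43}$)
$g = \frac{53}{2} - \sqrt{43}$ ($g = \left(2 - \sqrt{43}\right) - - \frac{49}{2} = \left(2 - \sqrt{43}\right) + \frac{49}{2} = \frac{53}{2} - \sqrt{43} \approx 19.943$)
$\frac{1}{g} = \frac{1}{\frac{53}{2} - \sqrt{43}}$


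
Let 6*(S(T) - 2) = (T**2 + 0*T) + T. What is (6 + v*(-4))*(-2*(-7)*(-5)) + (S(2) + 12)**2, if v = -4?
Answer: -1315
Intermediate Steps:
S(T) = 2 + T/6 + T**2/6 (S(T) = 2 + ((T**2 + 0*T) + T)/6 = 2 + ((T**2 + 0) + T)/6 = 2 + (T**2 + T)/6 = 2 + (T + T**2)/6 = 2 + (T/6 + T**2/6) = 2 + T/6 + T**2/6)
(6 + v*(-4))*(-2*(-7)*(-5)) + (S(2) + 12)**2 = (6 - 4*(-4))*(-2*(-7)*(-5)) + ((2 + (1/6)*2 + (1/6)*2**2) + 12)**2 = (6 + 16)*(14*(-5)) + ((2 + 1/3 + (1/6)*4) + 12)**2 = 22*(-70) + ((2 + 1/3 + 2/3) + 12)**2 = -1540 + (3 + 12)**2 = -1540 + 15**2 = -1540 + 225 = -1315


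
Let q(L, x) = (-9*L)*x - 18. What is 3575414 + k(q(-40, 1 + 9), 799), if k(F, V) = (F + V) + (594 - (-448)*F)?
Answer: 5185125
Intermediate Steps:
q(L, x) = -18 - 9*L*x (q(L, x) = -9*L*x - 18 = -18 - 9*L*x)
k(F, V) = 594 + V + 449*F (k(F, V) = (F + V) + (594 + 448*F) = 594 + V + 449*F)
3575414 + k(q(-40, 1 + 9), 799) = 3575414 + (594 + 799 + 449*(-18 - 9*(-40)*(1 + 9))) = 3575414 + (594 + 799 + 449*(-18 - 9*(-40)*10)) = 3575414 + (594 + 799 + 449*(-18 + 3600)) = 3575414 + (594 + 799 + 449*3582) = 3575414 + (594 + 799 + 1608318) = 3575414 + 1609711 = 5185125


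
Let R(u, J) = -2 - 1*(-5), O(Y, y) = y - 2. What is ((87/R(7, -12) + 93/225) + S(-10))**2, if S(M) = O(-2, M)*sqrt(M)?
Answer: -3233564/5625 - 17648*I*sqrt(10)/25 ≈ -574.86 - 2232.3*I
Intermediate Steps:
O(Y, y) = -2 + y
R(u, J) = 3 (R(u, J) = -2 + 5 = 3)
S(M) = sqrt(M)*(-2 + M) (S(M) = (-2 + M)*sqrt(M) = sqrt(M)*(-2 + M))
((87/R(7, -12) + 93/225) + S(-10))**2 = ((87/3 + 93/225) + sqrt(-10)*(-2 - 10))**2 = ((87*(1/3) + 93*(1/225)) + (I*sqrt(10))*(-12))**2 = ((29 + 31/75) - 12*I*sqrt(10))**2 = (2206/75 - 12*I*sqrt(10))**2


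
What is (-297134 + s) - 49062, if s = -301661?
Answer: -647857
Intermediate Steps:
(-297134 + s) - 49062 = (-297134 - 301661) - 49062 = -598795 - 49062 = -647857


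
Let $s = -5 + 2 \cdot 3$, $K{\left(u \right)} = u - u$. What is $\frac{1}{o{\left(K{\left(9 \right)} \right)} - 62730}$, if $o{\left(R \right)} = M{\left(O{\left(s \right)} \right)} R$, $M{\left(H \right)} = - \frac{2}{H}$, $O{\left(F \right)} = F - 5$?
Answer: $- \frac{1}{62730} \approx -1.5941 \cdot 10^{-5}$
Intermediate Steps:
$K{\left(u \right)} = 0$
$s = 1$ ($s = -5 + 6 = 1$)
$O{\left(F \right)} = -5 + F$ ($O{\left(F \right)} = F - 5 = -5 + F$)
$o{\left(R \right)} = \frac{R}{2}$ ($o{\left(R \right)} = - \frac{2}{-5 + 1} R = - \frac{2}{-4} R = \left(-2\right) \left(- \frac{1}{4}\right) R = \frac{R}{2}$)
$\frac{1}{o{\left(K{\left(9 \right)} \right)} - 62730} = \frac{1}{\frac{1}{2} \cdot 0 - 62730} = \frac{1}{0 - 62730} = \frac{1}{-62730} = - \frac{1}{62730}$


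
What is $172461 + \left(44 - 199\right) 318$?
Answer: $123171$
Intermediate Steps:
$172461 + \left(44 - 199\right) 318 = 172461 - 49290 = 123171$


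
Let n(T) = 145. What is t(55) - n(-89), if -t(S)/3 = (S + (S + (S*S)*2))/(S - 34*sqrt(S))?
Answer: -47055/367 + 3808*sqrt(55)/367 ≈ -51.265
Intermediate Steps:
t(S) = -3*(2*S + 2*S**2)/(S - 34*sqrt(S)) (t(S) = -3*(S + (S + (S*S)*2))/(S - 34*sqrt(S)) = -3*(S + (S + S**2*2))/(S - 34*sqrt(S)) = -3*(S + (S + 2*S**2))/(S - 34*sqrt(S)) = -3*(2*S + 2*S**2)/(S - 34*sqrt(S)))
t(55) - n(-89) = 6*55*(1 + 55)/(-1*55 + 34*sqrt(55)) - 1*145 = 6*55*56/(-55 + 34*sqrt(55)) - 145 = 18480/(-55 + 34*sqrt(55)) - 145 = -145 + 18480/(-55 + 34*sqrt(55))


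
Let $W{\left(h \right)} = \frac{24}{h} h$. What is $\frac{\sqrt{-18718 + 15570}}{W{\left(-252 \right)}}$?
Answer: $\frac{i \sqrt{787}}{12} \approx 2.3378 i$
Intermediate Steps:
$W{\left(h \right)} = 24$
$\frac{\sqrt{-18718 + 15570}}{W{\left(-252 \right)}} = \frac{\sqrt{-18718 + 15570}}{24} = \sqrt{-3148} \cdot \frac{1}{24} = 2 i \sqrt{787} \cdot \frac{1}{24} = \frac{i \sqrt{787}}{12}$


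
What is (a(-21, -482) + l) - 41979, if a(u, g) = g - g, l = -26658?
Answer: -68637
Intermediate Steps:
a(u, g) = 0
(a(-21, -482) + l) - 41979 = (0 - 26658) - 41979 = -26658 - 41979 = -68637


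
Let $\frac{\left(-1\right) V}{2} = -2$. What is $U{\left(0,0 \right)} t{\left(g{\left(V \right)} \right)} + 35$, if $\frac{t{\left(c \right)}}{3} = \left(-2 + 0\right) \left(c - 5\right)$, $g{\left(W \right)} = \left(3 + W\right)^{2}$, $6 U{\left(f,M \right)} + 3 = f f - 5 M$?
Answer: $167$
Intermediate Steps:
$V = 4$ ($V = \left(-2\right) \left(-2\right) = 4$)
$U{\left(f,M \right)} = - \frac{1}{2} - \frac{5 M}{6} + \frac{f^{2}}{6}$ ($U{\left(f,M \right)} = - \frac{1}{2} + \frac{f f - 5 M}{6} = - \frac{1}{2} + \frac{f^{2} - 5 M}{6} = - \frac{1}{2} - \left(- \frac{f^{2}}{6} + \frac{5 M}{6}\right) = - \frac{1}{2} - \frac{5 M}{6} + \frac{f^{2}}{6}$)
$t{\left(c \right)} = 30 - 6 c$ ($t{\left(c \right)} = 3 \left(-2 + 0\right) \left(c - 5\right) = 3 \left(- 2 \left(-5 + c\right)\right) = 3 \left(10 - 2 c\right) = 30 - 6 c$)
$U{\left(0,0 \right)} t{\left(g{\left(V \right)} \right)} + 35 = \left(- \frac{1}{2} - 0 + \frac{0^{2}}{6}\right) \left(30 - 6 \left(3 + 4\right)^{2}\right) + 35 = \left(- \frac{1}{2} + 0 + \frac{1}{6} \cdot 0\right) \left(30 - 6 \cdot 7^{2}\right) + 35 = \left(- \frac{1}{2} + 0 + 0\right) \left(30 - 294\right) + 35 = - \frac{30 - 294}{2} + 35 = \left(- \frac{1}{2}\right) \left(-264\right) + 35 = 132 + 35 = 167$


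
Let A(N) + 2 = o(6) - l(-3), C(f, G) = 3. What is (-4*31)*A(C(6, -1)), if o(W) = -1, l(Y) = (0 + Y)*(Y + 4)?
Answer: 0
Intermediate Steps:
l(Y) = Y*(4 + Y)
A(N) = 0 (A(N) = -2 + (-1 - (-3)*(4 - 3)) = -2 + (-1 - (-3)) = -2 + (-1 - 1*(-3)) = -2 + (-1 + 3) = -2 + 2 = 0)
(-4*31)*A(C(6, -1)) = -4*31*0 = -124*0 = 0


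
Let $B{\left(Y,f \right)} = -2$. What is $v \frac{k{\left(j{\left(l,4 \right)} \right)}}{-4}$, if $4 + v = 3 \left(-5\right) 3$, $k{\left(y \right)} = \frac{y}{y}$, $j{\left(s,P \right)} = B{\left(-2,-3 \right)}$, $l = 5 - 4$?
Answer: $\frac{49}{4} \approx 12.25$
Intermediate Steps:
$l = 1$ ($l = 5 - 4 = 1$)
$j{\left(s,P \right)} = -2$
$k{\left(y \right)} = 1$
$v = -49$ ($v = -4 + 3 \left(-5\right) 3 = -4 - 45 = -49$)
$v \frac{k{\left(j{\left(l,4 \right)} \right)}}{-4} = - 49 \cdot 1 \frac{1}{-4} = - 49 \cdot 1 \left(- \frac{1}{4}\right) = \left(-49\right) \left(- \frac{1}{4}\right) = \frac{49}{4}$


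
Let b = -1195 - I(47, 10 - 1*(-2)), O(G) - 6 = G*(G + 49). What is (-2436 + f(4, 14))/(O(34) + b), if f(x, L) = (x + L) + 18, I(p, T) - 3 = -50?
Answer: -10/7 ≈ -1.4286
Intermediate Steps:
I(p, T) = -47 (I(p, T) = 3 - 50 = -47)
f(x, L) = 18 + L + x (f(x, L) = (L + x) + 18 = 18 + L + x)
O(G) = 6 + G*(49 + G) (O(G) = 6 + G*(G + 49) = 6 + G*(49 + G))
b = -1148 (b = -1195 - 1*(-47) = -1195 + 47 = -1148)
(-2436 + f(4, 14))/(O(34) + b) = (-2436 + (18 + 14 + 4))/((6 + 34**2 + 49*34) - 1148) = (-2436 + 36)/((6 + 1156 + 1666) - 1148) = -2400/(2828 - 1148) = -2400/1680 = -2400*1/1680 = -10/7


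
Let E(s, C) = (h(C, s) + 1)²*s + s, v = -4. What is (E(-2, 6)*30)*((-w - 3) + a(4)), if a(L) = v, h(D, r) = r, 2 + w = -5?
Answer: 0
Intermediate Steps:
w = -7 (w = -2 - 5 = -7)
a(L) = -4
E(s, C) = s + s*(1 + s)² (E(s, C) = (s + 1)²*s + s = (1 + s)²*s + s = s*(1 + s)² + s = s + s*(1 + s)²)
(E(-2, 6)*30)*((-w - 3) + a(4)) = (-2*(1 + (1 - 2)²)*30)*((-1*(-7) - 3) - 4) = (-2*(1 + (-1)²)*30)*((7 - 3) - 4) = (-2*(1 + 1)*30)*(4 - 4) = (-2*2*30)*0 = -4*30*0 = -120*0 = 0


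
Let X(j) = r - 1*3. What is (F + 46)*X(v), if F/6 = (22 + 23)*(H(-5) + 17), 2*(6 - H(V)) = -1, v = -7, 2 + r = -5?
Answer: -63910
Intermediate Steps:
r = -7 (r = -2 - 5 = -7)
H(V) = 13/2 (H(V) = 6 - 1/2*(-1) = 6 + 1/2 = 13/2)
X(j) = -10 (X(j) = -7 - 1*3 = -7 - 3 = -10)
F = 6345 (F = 6*((22 + 23)*(13/2 + 17)) = 6*(45*(47/2)) = 6*(2115/2) = 6345)
(F + 46)*X(v) = (6345 + 46)*(-10) = 6391*(-10) = -63910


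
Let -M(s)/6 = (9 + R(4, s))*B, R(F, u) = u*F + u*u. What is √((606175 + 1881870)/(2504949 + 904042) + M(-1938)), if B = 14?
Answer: I*√3658830407042003858609/3408991 ≈ 17744.0*I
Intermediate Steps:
R(F, u) = u² + F*u (R(F, u) = F*u + u² = u² + F*u)
M(s) = -756 - 84*s*(4 + s) (M(s) = -6*(9 + s*(4 + s))*14 = -6*(126 + 14*s*(4 + s)) = -756 - 84*s*(4 + s))
√((606175 + 1881870)/(2504949 + 904042) + M(-1938)) = √((606175 + 1881870)/(2504949 + 904042) + (-756 - 84*(-1938)*(4 - 1938))) = √(2488045/3408991 + (-756 - 84*(-1938)*(-1934))) = √(2488045*(1/3408991) + (-756 - 314839728)) = √(2488045/3408991 - 314840484) = √(-1073288373903599/3408991) = I*√3658830407042003858609/3408991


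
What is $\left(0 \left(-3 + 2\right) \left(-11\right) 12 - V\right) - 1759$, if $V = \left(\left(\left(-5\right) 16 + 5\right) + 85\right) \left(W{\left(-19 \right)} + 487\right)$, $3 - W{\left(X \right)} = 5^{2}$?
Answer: $-6409$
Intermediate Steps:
$W{\left(X \right)} = -22$ ($W{\left(X \right)} = 3 - 5^{2} = 3 - 25 = -22$)
$V = 4650$ ($V = \left(\left(\left(-5\right) 16 + 5\right) + 85\right) \left(-22 + 487\right) = \left(\left(-80 + 5\right) + 85\right) 465 = \left(-75 + 85\right) 465 = 10 \cdot 465 = 4650$)
$\left(0 \left(-3 + 2\right) \left(-11\right) 12 - V\right) - 1759 = \left(0 \left(-3 + 2\right) \left(-11\right) 12 - 4650\right) - 1759 = \left(0 \left(-1\right) \left(-11\right) 12 - 4650\right) - 1759 = \left(0 \left(-11\right) 12 - 4650\right) - 1759 = \left(0 \cdot 12 - 4650\right) - 1759 = \left(0 - 4650\right) - 1759 = -4650 - 1759 = -6409$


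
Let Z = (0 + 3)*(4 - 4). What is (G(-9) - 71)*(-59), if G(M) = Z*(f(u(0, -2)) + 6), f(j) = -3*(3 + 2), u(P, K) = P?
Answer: 4189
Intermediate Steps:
Z = 0 (Z = 3*0 = 0)
f(j) = -15 (f(j) = -3*5 = -15)
G(M) = 0 (G(M) = 0*(-15 + 6) = 0*(-9) = 0)
(G(-9) - 71)*(-59) = (0 - 71)*(-59) = -71*(-59) = 4189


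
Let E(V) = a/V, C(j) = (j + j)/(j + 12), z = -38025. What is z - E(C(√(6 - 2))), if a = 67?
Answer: -76519/2 ≈ -38260.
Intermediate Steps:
C(j) = 2*j/(12 + j) (C(j) = (2*j)/(12 + j) = 2*j/(12 + j))
E(V) = 67/V
z - E(C(√(6 - 2))) = -38025 - 67/(2*√(6 - 2)/(12 + √(6 - 2))) = -38025 - 67/(2*√4/(12 + √4)) = -38025 - 67/(2*2/(12 + 2)) = -38025 - 67/(2*2/14) = -38025 - 67/(2*2*(1/14)) = -38025 - 67/2/7 = -38025 - 67*7/2 = -38025 - 1*469/2 = -38025 - 469/2 = -76519/2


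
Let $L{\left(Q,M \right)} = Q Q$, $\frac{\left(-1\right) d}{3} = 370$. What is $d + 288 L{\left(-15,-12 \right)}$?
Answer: $63690$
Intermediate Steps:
$d = -1110$ ($d = \left(-3\right) 370 = -1110$)
$L{\left(Q,M \right)} = Q^{2}$
$d + 288 L{\left(-15,-12 \right)} = -1110 + 288 \left(-15\right)^{2} = -1110 + 288 \cdot 225 = -1110 + 64800 = 63690$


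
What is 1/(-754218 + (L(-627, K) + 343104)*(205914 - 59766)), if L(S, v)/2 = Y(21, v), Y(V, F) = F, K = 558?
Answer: 1/50306310342 ≈ 1.9878e-11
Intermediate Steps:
L(S, v) = 2*v
1/(-754218 + (L(-627, K) + 343104)*(205914 - 59766)) = 1/(-754218 + (2*558 + 343104)*(205914 - 59766)) = 1/(-754218 + (1116 + 343104)*146148) = 1/(-754218 + 344220*146148) = 1/(-754218 + 50307064560) = 1/50306310342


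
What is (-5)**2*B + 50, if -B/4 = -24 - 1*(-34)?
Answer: -950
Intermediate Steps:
B = -40 (B = -4*(-24 - 1*(-34)) = -4*(-24 + 34) = -4*10 = -40)
(-5)**2*B + 50 = (-5)**2*(-40) + 50 = 25*(-40) + 50 = -1000 + 50 = -950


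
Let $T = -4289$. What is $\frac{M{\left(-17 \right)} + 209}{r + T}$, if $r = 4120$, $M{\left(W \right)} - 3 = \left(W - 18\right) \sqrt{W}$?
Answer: $- \frac{212}{169} + \frac{35 i \sqrt{17}}{169} \approx -1.2544 + 0.8539 i$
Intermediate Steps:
$M{\left(W \right)} = 3 + \sqrt{W} \left(-18 + W\right)$ ($M{\left(W \right)} = 3 + \left(W - 18\right) \sqrt{W} = 3 + \left(-18 + W\right) \sqrt{W} = 3 + \sqrt{W} \left(-18 + W\right)$)
$\frac{M{\left(-17 \right)} + 209}{r + T} = \frac{\left(3 + \left(-17\right)^{\frac{3}{2}} - 18 \sqrt{-17}\right) + 209}{4120 - 4289} = \frac{\left(3 - 17 i \sqrt{17} - 18 i \sqrt{17}\right) + 209}{-169} = \left(\left(3 - 17 i \sqrt{17} - 18 i \sqrt{17}\right) + 209\right) \left(- \frac{1}{169}\right) = \left(\left(3 - 35 i \sqrt{17}\right) + 209\right) \left(- \frac{1}{169}\right) = \left(212 - 35 i \sqrt{17}\right) \left(- \frac{1}{169}\right) = - \frac{212}{169} + \frac{35 i \sqrt{17}}{169}$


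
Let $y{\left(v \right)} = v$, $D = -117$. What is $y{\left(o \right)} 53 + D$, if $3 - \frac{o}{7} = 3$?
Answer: $-117$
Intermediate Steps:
$o = 0$ ($o = 21 - 21 = 0$)
$y{\left(o \right)} 53 + D = 0 \cdot 53 - 117 = 0 - 117 = -117$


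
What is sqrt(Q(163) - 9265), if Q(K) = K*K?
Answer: 2*sqrt(4326) ≈ 131.54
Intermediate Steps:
Q(K) = K**2
sqrt(Q(163) - 9265) = sqrt(163**2 - 9265) = sqrt(26569 - 9265) = sqrt(17304) = 2*sqrt(4326)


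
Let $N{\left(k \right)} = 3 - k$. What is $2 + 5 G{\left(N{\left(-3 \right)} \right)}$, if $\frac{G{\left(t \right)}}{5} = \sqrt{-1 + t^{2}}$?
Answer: $2 + 25 \sqrt{35} \approx 149.9$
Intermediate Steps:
$G{\left(t \right)} = 5 \sqrt{-1 + t^{2}}$
$2 + 5 G{\left(N{\left(-3 \right)} \right)} = 2 + 5 \cdot 5 \sqrt{-1 + \left(3 - -3\right)^{2}} = 2 + 5 \cdot 5 \sqrt{-1 + \left(3 + 3\right)^{2}} = 2 + 5 \cdot 5 \sqrt{-1 + 6^{2}} = 2 + 5 \cdot 5 \sqrt{-1 + 36} = 2 + 5 \cdot 5 \sqrt{35} = 2 + 25 \sqrt{35}$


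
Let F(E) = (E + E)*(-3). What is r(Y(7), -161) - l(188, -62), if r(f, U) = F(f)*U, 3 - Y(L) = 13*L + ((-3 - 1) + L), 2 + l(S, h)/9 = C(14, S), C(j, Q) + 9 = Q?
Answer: -89499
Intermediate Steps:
C(j, Q) = -9 + Q
l(S, h) = -99 + 9*S (l(S, h) = -18 + 9*(-9 + S) = -18 + (-81 + 9*S) = -99 + 9*S)
Y(L) = 7 - 14*L (Y(L) = 3 - (13*L + ((-3 - 1) + L)) = 3 - (13*L + (-4 + L)) = 3 - (-4 + 14*L) = 3 + (4 - 14*L) = 7 - 14*L)
F(E) = -6*E (F(E) = (2*E)*(-3) = -6*E)
r(f, U) = -6*U*f (r(f, U) = (-6*f)*U = -6*U*f)
r(Y(7), -161) - l(188, -62) = -6*(-161)*(7 - 14*7) - (-99 + 9*188) = -6*(-161)*(7 - 98) - (-99 + 1692) = -6*(-161)*(-91) - 1*1593 = -87906 - 1593 = -89499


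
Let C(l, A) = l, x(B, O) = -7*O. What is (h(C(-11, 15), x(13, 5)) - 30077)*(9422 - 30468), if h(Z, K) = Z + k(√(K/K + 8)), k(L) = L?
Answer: 633168910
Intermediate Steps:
h(Z, K) = 3 + Z (h(Z, K) = Z + √(K/K + 8) = Z + √(1 + 8) = Z + √9 = Z + 3 = 3 + Z)
(h(C(-11, 15), x(13, 5)) - 30077)*(9422 - 30468) = ((3 - 11) - 30077)*(9422 - 30468) = (-8 - 30077)*(-21046) = -30085*(-21046) = 633168910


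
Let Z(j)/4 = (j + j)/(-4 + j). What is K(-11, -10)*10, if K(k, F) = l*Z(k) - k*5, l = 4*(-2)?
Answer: 242/3 ≈ 80.667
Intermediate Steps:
Z(j) = 8*j/(-4 + j) (Z(j) = 4*((j + j)/(-4 + j)) = 4*((2*j)/(-4 + j)) = 4*(2*j/(-4 + j)) = 8*j/(-4 + j))
l = -8
K(k, F) = -5*k - 64*k/(-4 + k) (K(k, F) = -64*k/(-4 + k) - k*5 = -64*k/(-4 + k) - 5*k = -5*k - 64*k/(-4 + k))
K(-11, -10)*10 = -11*(-44 - 5*(-11))/(-4 - 11)*10 = -11*(-44 + 55)/(-15)*10 = -11*(-1/15)*11*10 = (121/15)*10 = 242/3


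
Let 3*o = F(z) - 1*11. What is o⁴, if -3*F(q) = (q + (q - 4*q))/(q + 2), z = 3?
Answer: 7890481/50625 ≈ 155.86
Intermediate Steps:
F(q) = 2*q/(3*(2 + q)) (F(q) = -(q + (q - 4*q))/(3*(q + 2)) = -(q - 3*q)/(3*(2 + q)) = -(-2*q)/(3*(2 + q)) = -(-2)*q/(3*(2 + q)) = 2*q/(3*(2 + q)))
o = -53/15 (o = ((⅔)*3/(2 + 3) - 1*11)/3 = ((⅔)*3/5 - 11)/3 = ((⅔)*3*(⅕) - 11)/3 = (⅖ - 11)/3 = (⅓)*(-53/5) = -53/15 ≈ -3.5333)
o⁴ = (-53/15)⁴ = 7890481/50625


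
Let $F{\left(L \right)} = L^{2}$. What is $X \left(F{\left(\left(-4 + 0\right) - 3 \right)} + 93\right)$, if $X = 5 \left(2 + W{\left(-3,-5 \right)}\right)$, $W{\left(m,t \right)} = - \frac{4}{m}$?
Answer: $\frac{7100}{3} \approx 2366.7$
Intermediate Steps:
$X = \frac{50}{3}$ ($X = 5 \left(2 - \frac{4}{-3}\right) = 5 \left(2 - - \frac{4}{3}\right) = 5 \left(2 + \frac{4}{3}\right) = 5 \cdot \frac{10}{3} = \frac{50}{3} \approx 16.667$)
$X \left(F{\left(\left(-4 + 0\right) - 3 \right)} + 93\right) = \frac{50 \left(\left(\left(-4 + 0\right) - 3\right)^{2} + 93\right)}{3} = \frac{50 \left(\left(-4 - 3\right)^{2} + 93\right)}{3} = \frac{50 \left(\left(-7\right)^{2} + 93\right)}{3} = \frac{50 \left(49 + 93\right)}{3} = \frac{50}{3} \cdot 142 = \frac{7100}{3}$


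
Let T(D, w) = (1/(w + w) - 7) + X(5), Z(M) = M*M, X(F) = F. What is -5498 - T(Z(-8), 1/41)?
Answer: -11033/2 ≈ -5516.5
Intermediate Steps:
Z(M) = M**2
T(D, w) = -2 + 1/(2*w) (T(D, w) = (1/(w + w) - 7) + 5 = (1/(2*w) - 7) + 5 = (-7 + 1/(2*w)) + 5 = -2 + 1/(2*w))
-5498 - T(Z(-8), 1/41) = -5498 - (-2 + 1/(2*(1/41))) = -5498 - (-2 + (1/2)*41) = -5498 - (-2 + 41/2) = -5498 - 1*37/2 = -5498 - 37/2 = -11033/2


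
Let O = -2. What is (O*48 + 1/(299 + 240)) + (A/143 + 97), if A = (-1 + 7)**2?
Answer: 8784/7007 ≈ 1.2536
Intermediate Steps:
A = 36 (A = 6**2 = 36)
(O*48 + 1/(299 + 240)) + (A/143 + 97) = (-2*48 + 1/(299 + 240)) + (36/143 + 97) = (-96 + 1/539) + (36*(1/143) + 97) = (-96 + 1/539) + (36/143 + 97) = -51743/539 + 13907/143 = 8784/7007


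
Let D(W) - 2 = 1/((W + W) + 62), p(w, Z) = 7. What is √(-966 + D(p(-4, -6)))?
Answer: I*√1391997/38 ≈ 31.048*I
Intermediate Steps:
D(W) = 2 + 1/(62 + 2*W) (D(W) = 2 + 1/((W + W) + 62) = 2 + 1/(2*W + 62) = 2 + 1/(62 + 2*W))
√(-966 + D(p(-4, -6))) = √(-966 + (125 + 4*7)/(2*(31 + 7))) = √(-966 + (½)*(125 + 28)/38) = √(-966 + (½)*(1/38)*153) = √(-966 + 153/76) = √(-73263/76) = I*√1391997/38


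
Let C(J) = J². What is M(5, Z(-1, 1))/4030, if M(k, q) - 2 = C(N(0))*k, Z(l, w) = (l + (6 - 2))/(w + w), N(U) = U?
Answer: 1/2015 ≈ 0.00049628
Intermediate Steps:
Z(l, w) = (4 + l)/(2*w) (Z(l, w) = (l + 4)/((2*w)) = (4 + l)*(1/(2*w)) = (4 + l)/(2*w))
M(k, q) = 2 (M(k, q) = 2 + 0²*k = 2 + 0*k = 2 + 0 = 2)
M(5, Z(-1, 1))/4030 = 2/4030 = 2*(1/4030) = 1/2015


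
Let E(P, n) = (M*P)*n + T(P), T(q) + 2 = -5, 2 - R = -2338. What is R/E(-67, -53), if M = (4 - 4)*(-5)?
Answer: -2340/7 ≈ -334.29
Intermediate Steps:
R = 2340 (R = 2 - 1*(-2338) = 2 + 2338 = 2340)
T(q) = -7 (T(q) = -2 - 5 = -7)
M = 0 (M = 0*(-5) = 0)
E(P, n) = -7 (E(P, n) = (0*P)*n - 7 = 0*n - 7 = 0 - 7 = -7)
R/E(-67, -53) = 2340/(-7) = 2340*(-1/7) = -2340/7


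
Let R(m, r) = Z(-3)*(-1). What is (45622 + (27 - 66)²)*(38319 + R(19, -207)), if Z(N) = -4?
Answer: 1806661189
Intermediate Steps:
R(m, r) = 4 (R(m, r) = -4*(-1) = 4)
(45622 + (27 - 66)²)*(38319 + R(19, -207)) = (45622 + (27 - 66)²)*(38319 + 4) = (45622 + (-39)²)*38323 = (45622 + 1521)*38323 = 47143*38323 = 1806661189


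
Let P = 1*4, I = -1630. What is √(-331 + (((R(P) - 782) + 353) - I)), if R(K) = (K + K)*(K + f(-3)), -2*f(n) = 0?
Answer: √902 ≈ 30.033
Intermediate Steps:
P = 4
f(n) = 0 (f(n) = -½*0 = 0)
R(K) = 2*K² (R(K) = (K + K)*(K + 0) = (2*K)*K = 2*K²)
√(-331 + (((R(P) - 782) + 353) - I)) = √(-331 + (((2*4² - 782) + 353) - 1*(-1630))) = √(-331 + (((2*16 - 782) + 353) + 1630)) = √(-331 + (((32 - 782) + 353) + 1630)) = √(-331 + ((-750 + 353) + 1630)) = √(-331 + (-397 + 1630)) = √(-331 + 1233) = √902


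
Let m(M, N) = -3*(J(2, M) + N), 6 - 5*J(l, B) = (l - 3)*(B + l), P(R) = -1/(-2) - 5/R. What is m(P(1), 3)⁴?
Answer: 151807041/10000 ≈ 15181.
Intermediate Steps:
P(R) = ½ - 5/R (P(R) = -1*(-½) - 5/R = ½ - 5/R)
J(l, B) = 6/5 - (-3 + l)*(B + l)/5 (J(l, B) = 6/5 - (l - 3)*(B + l)/5 = 6/5 - (-3 + l)*(B + l)/5)
m(M, N) = -24/5 - 3*N - 3*M/5 (m(M, N) = -3*((6/5 - ⅕*2² + 3*M/5 + (⅗)*2 - ⅕*M*2) + N) = -3*((6/5 - ⅕*4 + 3*M/5 + 6/5 - 2*M/5) + N) = -3*((6/5 - ⅘ + 3*M/5 + 6/5 - 2*M/5) + N) = -3*((8/5 + M/5) + N) = -3*(8/5 + N + M/5) = -24/5 - 3*N - 3*M/5)
m(P(1), 3)⁴ = (-24/5 - 3*3 - 3*(-10 + 1)/(10*1))⁴ = (-24/5 - 9 - 3*(-9)/10)⁴ = (-24/5 - 9 - ⅗*(-9/2))⁴ = (-24/5 - 9 + 27/10)⁴ = (-111/10)⁴ = 151807041/10000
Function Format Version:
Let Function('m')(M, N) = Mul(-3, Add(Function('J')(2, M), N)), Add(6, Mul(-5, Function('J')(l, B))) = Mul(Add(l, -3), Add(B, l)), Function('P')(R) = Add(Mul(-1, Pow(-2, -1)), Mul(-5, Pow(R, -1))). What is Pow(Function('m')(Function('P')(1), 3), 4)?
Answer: Rational(151807041, 10000) ≈ 15181.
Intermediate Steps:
Function('P')(R) = Add(Rational(1, 2), Mul(-5, Pow(R, -1))) (Function('P')(R) = Add(Mul(-1, Rational(-1, 2)), Mul(-5, Pow(R, -1))) = Add(Rational(1, 2), Mul(-5, Pow(R, -1))))
Function('J')(l, B) = Add(Rational(6, 5), Mul(Rational(-1, 5), Add(-3, l), Add(B, l))) (Function('J')(l, B) = Add(Rational(6, 5), Mul(Rational(-1, 5), Mul(Add(l, -3), Add(B, l)))) = Add(Rational(6, 5), Mul(Rational(-1, 5), Mul(Add(-3, l), Add(B, l)))) = Add(Rational(6, 5), Mul(Rational(-1, 5), Add(-3, l), Add(B, l))))
Function('m')(M, N) = Add(Rational(-24, 5), Mul(-3, N), Mul(Rational(-3, 5), M)) (Function('m')(M, N) = Mul(-3, Add(Add(Rational(6, 5), Mul(Rational(-1, 5), Pow(2, 2)), Mul(Rational(3, 5), M), Mul(Rational(3, 5), 2), Mul(Rational(-1, 5), M, 2)), N)) = Mul(-3, Add(Add(Rational(6, 5), Mul(Rational(-1, 5), 4), Mul(Rational(3, 5), M), Rational(6, 5), Mul(Rational(-2, 5), M)), N)) = Mul(-3, Add(Add(Rational(6, 5), Rational(-4, 5), Mul(Rational(3, 5), M), Rational(6, 5), Mul(Rational(-2, 5), M)), N)) = Mul(-3, Add(Add(Rational(8, 5), Mul(Rational(1, 5), M)), N)) = Mul(-3, Add(Rational(8, 5), N, Mul(Rational(1, 5), M))) = Add(Rational(-24, 5), Mul(-3, N), Mul(Rational(-3, 5), M)))
Pow(Function('m')(Function('P')(1), 3), 4) = Pow(Add(Rational(-24, 5), Mul(-3, 3), Mul(Rational(-3, 5), Mul(Rational(1, 2), Pow(1, -1), Add(-10, 1)))), 4) = Pow(Add(Rational(-24, 5), -9, Mul(Rational(-3, 5), Mul(Rational(1, 2), 1, -9))), 4) = Pow(Add(Rational(-24, 5), -9, Mul(Rational(-3, 5), Rational(-9, 2))), 4) = Pow(Add(Rational(-24, 5), -9, Rational(27, 10)), 4) = Pow(Rational(-111, 10), 4) = Rational(151807041, 10000)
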